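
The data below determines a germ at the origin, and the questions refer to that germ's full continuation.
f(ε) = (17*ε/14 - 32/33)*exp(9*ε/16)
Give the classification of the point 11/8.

The point is a regular point.

There is no denominator, hence no pole anywhere.
The factor exp(9*ε/16) is entire.
So the germ continues analytically to 11/8.


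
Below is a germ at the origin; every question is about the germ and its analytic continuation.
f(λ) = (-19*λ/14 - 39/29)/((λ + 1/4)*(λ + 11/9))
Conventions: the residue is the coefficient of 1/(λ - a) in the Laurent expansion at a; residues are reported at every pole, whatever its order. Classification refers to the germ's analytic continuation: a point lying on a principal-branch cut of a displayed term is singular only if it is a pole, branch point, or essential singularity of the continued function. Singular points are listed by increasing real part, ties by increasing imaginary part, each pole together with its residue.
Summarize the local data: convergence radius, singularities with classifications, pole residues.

Radius of convergence at 0: 1/4.
At -11/9: a pole of order 1; residue -2294/7105.
At -1/4: a pole of order 1; residue -14697/14210.

Denominator factor (λ + 1/4): pole of order 1 at -1/4, modulus 1/4.
Denominator factor (λ + 11/9): pole of order 1 at -11/9, modulus 11/9.
The radius of convergence is the smallest modulus among the singular points: 1/4.
At the order-1 pole -11/9 set g(λ) = (λ - (-11/9))*f(λ) = (-19*λ/14 - 39/29)/(λ + 1/4).
Simple pole: residue = g(a) at a = -11/9, which is -2294/7105.
At the order-1 pole -1/4 set g(λ) = (λ - (-1/4))*f(λ) = (-19*λ/14 - 39/29)/(λ + 11/9).
Simple pole: residue = g(a) at a = -1/4, which is -14697/14210.
List the singular points by increasing real part (a conjugate pair: the negative imaginary part first).


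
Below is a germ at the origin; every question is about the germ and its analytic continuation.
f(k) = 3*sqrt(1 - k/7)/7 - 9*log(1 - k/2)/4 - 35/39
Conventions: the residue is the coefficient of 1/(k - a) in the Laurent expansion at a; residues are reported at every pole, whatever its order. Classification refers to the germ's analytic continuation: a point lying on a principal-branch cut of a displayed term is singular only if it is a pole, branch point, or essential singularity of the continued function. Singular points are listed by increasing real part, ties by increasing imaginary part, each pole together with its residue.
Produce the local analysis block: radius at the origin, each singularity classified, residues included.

Radius of convergence at 0: 2.
At 2: a logarithmic branch point.
At 7: an algebraic (square-root) branch point.

Branch term (-9/4)*log(1 - k/(2)): its argument vanishes at k = 2, a logarithmic branch point, modulus 2.
Branch term (3/7)*sqrt(1 - k/(7)): its argument vanishes at k = 7, a square-root branch point, modulus 7.
The radius of convergence is the smallest modulus among the singular points: 2.
List the singular points by increasing real part (a conjugate pair: the negative imaginary part first).


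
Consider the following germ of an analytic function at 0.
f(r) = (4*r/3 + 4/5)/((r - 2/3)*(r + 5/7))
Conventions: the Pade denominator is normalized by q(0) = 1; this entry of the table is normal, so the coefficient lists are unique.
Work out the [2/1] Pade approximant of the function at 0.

The Pade approximant has numerator coefficients [-42/25, -1064/17075, 22344/17075]; denominator coefficients [1, -11813/6830].

Taylor coefficients needed (expand at 0): a_0 = -42/25, a_1 = -371/125, a_2 = -4781/1250, a_3 = -82691/12500.
Write the denominator as Q(r) = 1 + q1*r. Requiring Q*f - P = O(r^4) with deg P <= 2 kills the coefficients of r^3..r^3 in Q*f:
  r^3: a_3 + q1*a_2 = 0, i.e. -82691/12500 + (-4781/1250)*q1 = 0.
Solving this linear system: q1 = -11813/6830.
The numerator is Q*f truncated at degree 2: P0 = a_0 = -42/25; P1 = a_1 + q1*a_0 = -1064/17075; P2 = a_2 + q1*a_1 = 22344/17075.


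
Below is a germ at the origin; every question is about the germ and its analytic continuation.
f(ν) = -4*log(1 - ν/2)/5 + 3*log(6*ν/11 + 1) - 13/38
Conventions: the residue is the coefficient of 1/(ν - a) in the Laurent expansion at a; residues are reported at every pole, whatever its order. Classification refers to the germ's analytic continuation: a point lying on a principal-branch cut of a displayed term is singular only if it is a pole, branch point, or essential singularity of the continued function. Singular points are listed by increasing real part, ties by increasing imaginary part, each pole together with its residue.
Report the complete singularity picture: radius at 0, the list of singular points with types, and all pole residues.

Radius of convergence at 0: 11/6.
At -11/6: a logarithmic branch point.
At 2: a logarithmic branch point.

Branch term (3)*log(1 - ν/(-11/6)): its argument vanishes at ν = -11/6, a logarithmic branch point, modulus 11/6.
Branch term (-4/5)*log(1 - ν/(2)): its argument vanishes at ν = 2, a logarithmic branch point, modulus 2.
The radius of convergence is the smallest modulus among the singular points: 11/6.
List the singular points by increasing real part (a conjugate pair: the negative imaginary part first).


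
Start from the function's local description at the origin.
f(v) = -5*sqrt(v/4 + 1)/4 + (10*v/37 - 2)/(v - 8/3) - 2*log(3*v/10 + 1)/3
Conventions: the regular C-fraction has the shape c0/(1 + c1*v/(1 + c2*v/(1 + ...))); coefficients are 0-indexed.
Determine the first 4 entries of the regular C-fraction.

Taylor coefficients (expand at 0): a_0 = -1/2, a_1 = -261/1480, a_2 = 50783/473600, a_3 = 342461/18944000.
c0 = a_0 = -1/2. Peel one level at a time: if S = 1 + c*v/S' with S'(0) = 1, then c is the v-coefficient of S and S' = c*v/(S - 1).
S_1 = c0/f = 1 + (-261/740)*v + (2968907/8761600)*v^2 + ...; c1 = -261/740.
S_2 = c1*v/(S_1 - 1) = 1 + (2968907/3090240)*v + (3293971657/6975590400)*v^2 + ...; c2 = 2968907/3090240.
S_3 = c2*v/(S_2 - 1) = 1 + (-121876951309/247963112640)*v + ...; c3 = -121876951309/247963112640.

The regular C-fraction coefficients are [-1/2, -261/740, 2968907/3090240, -121876951309/247963112640].


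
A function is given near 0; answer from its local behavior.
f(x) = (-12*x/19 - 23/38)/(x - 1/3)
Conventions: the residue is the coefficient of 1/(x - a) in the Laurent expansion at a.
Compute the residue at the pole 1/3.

At the order-1 pole 1/3 set g(x) = (x - (1/3))*f(x) = -12*x/19 - 23/38.
Simple pole: residue = g(a) at a = 1/3, which is -31/38.

The residue is -31/38.


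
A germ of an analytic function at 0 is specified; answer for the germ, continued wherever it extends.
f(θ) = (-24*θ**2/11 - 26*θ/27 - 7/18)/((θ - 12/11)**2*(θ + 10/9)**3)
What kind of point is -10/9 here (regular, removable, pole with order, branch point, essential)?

The denominator factor θ + 10/9 vanishes at -10/9 and appears to the power 3; the numerator there equals -10759/5346, nonzero, and no other factor vanishes.
Hence a pole whose order is the multiplicity, 3.

The point is a pole of order 3.


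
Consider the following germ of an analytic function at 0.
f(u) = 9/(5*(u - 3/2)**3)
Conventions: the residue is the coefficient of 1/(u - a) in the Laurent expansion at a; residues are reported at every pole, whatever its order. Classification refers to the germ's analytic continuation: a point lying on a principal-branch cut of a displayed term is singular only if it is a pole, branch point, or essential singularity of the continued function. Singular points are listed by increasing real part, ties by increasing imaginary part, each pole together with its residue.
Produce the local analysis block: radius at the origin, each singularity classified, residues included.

Denominator factor (u - 3/2)^3: pole of order 3 at 3/2, modulus 3/2.
The radius of convergence is the smallest modulus among the singular points: 3/2.
At the order-3 pole 3/2 set g(u) = (u - (3/2))^3*f(u) = 9/5.
Order-3 pole: residue = g''(a)/2; g''(3/2) = 0, so the residue is 0.

Radius of convergence at 0: 3/2.
At 3/2: a pole of order 3; residue 0.


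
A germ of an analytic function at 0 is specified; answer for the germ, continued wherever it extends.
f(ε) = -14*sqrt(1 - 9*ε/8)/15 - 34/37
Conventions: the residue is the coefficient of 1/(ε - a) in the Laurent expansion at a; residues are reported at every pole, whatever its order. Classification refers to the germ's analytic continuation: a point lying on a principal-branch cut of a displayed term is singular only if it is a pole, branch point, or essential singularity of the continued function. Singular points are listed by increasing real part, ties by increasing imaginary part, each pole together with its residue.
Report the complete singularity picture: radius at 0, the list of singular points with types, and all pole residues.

Branch term (-14/15)*sqrt(1 - ε/(8/9)): its argument vanishes at ε = 8/9, a square-root branch point, modulus 8/9.
The radius of convergence is the smallest modulus among the singular points: 8/9.

Radius of convergence at 0: 8/9.
At 8/9: an algebraic (square-root) branch point.


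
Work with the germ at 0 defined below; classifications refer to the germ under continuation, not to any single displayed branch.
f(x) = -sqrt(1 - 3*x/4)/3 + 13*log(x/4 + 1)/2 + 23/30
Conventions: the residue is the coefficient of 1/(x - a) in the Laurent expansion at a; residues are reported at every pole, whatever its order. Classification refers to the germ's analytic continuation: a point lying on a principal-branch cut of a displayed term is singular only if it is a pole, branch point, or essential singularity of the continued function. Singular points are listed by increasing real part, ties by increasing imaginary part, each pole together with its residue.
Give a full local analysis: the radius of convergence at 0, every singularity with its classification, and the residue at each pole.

Branch term (-1/3)*sqrt(1 - x/(4/3)): its argument vanishes at x = 4/3, a square-root branch point, modulus 4/3.
Branch term (13/2)*log(1 - x/(-4)): its argument vanishes at x = -4, a logarithmic branch point, modulus 4.
The radius of convergence is the smallest modulus among the singular points: 4/3.
List the singular points by increasing real part (a conjugate pair: the negative imaginary part first).

Radius of convergence at 0: 4/3.
At -4: a logarithmic branch point.
At 4/3: an algebraic (square-root) branch point.


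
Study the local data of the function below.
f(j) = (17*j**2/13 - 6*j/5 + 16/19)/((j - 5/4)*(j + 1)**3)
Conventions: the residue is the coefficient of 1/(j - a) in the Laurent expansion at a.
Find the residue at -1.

At the order-3 pole -1 set g(j) = (j - (-1))^3*f(j) = (17*j**2/13 - 6*j/5 + 16/19)/(j - 5/4).
Order-3 pole: residue = g''(a)/2; g''(-1) = -14600/60021, so the residue is -7300/60021.

The residue is -7300/60021.


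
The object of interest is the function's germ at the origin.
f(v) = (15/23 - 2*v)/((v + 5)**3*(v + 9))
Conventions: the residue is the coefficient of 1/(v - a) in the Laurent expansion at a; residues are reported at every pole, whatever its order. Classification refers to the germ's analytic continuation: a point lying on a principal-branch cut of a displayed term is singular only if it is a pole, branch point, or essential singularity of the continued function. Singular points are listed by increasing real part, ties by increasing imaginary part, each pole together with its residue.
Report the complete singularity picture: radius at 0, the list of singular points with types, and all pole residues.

Radius of convergence at 0: 5.
At -9: a pole of order 1; residue -429/1472.
At -5: a pole of order 3; residue 429/1472.

Denominator factor (v + 5)^3: pole of order 3 at -5, modulus 5.
Denominator factor (v + 9): pole of order 1 at -9, modulus 9.
The radius of convergence is the smallest modulus among the singular points: 5.
At the order-1 pole -9 set g(v) = (v - (-9))*f(v) = (15/23 - 2*v)/(v + 5)**3.
Simple pole: residue = g(a) at a = -9, which is -429/1472.
At the order-3 pole -5 set g(v) = (v - (-5))^3*f(v) = (15/23 - 2*v)/(v + 9).
Order-3 pole: residue = g''(a)/2; g''(-5) = 429/736, so the residue is 429/1472.
List the singular points by increasing real part (a conjugate pair: the negative imaginary part first).


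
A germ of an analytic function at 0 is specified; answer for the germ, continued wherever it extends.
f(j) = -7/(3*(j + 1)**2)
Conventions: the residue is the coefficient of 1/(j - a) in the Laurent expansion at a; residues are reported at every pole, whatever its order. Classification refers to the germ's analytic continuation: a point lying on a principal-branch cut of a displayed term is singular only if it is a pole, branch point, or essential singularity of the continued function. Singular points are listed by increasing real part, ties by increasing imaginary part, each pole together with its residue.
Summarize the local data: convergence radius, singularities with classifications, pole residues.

Denominator factor (j + 1)^2: pole of order 2 at -1, modulus 1.
The radius of convergence is the smallest modulus among the singular points: 1.
At the order-2 pole -1 set g(j) = (j - (-1))^2*f(j) = -7/3.
Order-2 pole: residue = g'(a); g'(-1) = 0, so the residue is 0.

Radius of convergence at 0: 1.
At -1: a pole of order 2; residue 0.


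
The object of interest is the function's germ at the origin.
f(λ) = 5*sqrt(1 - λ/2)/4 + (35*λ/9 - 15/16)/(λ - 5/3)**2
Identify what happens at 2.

The term (5/4)*sqrt(1 - λ/(2)) has argument 1 - 2/(2) = 0 at 2: a square-root (algebraic, two-sheeted) branch point; the remaining terms are analytic or single-valued there.

The point is an algebraic (square-root) branch point.


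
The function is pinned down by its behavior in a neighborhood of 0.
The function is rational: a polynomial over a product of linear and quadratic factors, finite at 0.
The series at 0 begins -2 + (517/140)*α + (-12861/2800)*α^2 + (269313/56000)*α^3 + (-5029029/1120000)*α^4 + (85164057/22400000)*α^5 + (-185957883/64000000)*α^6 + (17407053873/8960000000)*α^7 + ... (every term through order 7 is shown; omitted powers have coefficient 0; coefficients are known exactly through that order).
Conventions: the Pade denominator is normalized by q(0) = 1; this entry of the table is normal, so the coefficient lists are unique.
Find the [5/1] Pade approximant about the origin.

The Pade approximant has numerator coefficients [-2, 573465443/264954844, -42657915/24086804, 344142075/264954844, -19627875/24086804, 98139375/264954844]; denominator coefficients [1, 144633909/189253460].

Taylor coefficients needed (read off): a_0 = -2, a_1 = 517/140, a_2 = -12861/2800, a_3 = 269313/56000, a_4 = -5029029/1120000, a_5 = 85164057/22400000, a_6 = -185957883/64000000.
Write the denominator as Q(α) = 1 + q1*α. Requiring Q*f - P = O(α^7) with deg P <= 5 kills the coefficients of α^6..α^6 in Q*f:
  α^6: a_6 + q1*a_5 = 0, i.e. -185957883/64000000 + (85164057/22400000)*q1 = 0.
Solving this linear system: q1 = 144633909/189253460.
The numerator is Q*f truncated at degree 5: P0 = a_0 = -2; P1 = a_1 + q1*a_0 = 573465443/264954844; P2 = a_2 + q1*a_1 = -42657915/24086804; P3 = a_3 + q1*a_2 = 344142075/264954844; P4 = a_4 + q1*a_3 = -19627875/24086804; P5 = a_5 + q1*a_4 = 98139375/264954844.


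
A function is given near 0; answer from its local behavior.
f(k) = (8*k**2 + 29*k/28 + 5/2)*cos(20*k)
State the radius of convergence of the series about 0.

The radius of convergence is infinite.

The factor cos(20*k) is entire and contributes no finite singular point.
The polynomial part has no poles.
No finite singular points: the Taylor series at 0 converges everywhere.


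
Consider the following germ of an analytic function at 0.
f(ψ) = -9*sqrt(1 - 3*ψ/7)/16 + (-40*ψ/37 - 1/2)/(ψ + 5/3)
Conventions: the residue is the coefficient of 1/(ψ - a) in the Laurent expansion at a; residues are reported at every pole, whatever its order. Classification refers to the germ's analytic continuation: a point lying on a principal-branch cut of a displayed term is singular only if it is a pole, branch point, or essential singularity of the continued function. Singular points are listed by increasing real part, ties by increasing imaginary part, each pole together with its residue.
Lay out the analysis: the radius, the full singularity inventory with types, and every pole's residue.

Denominator factor (ψ + 5/3): pole of order 1 at -5/3, modulus 5/3.
Branch term (-9/16)*sqrt(1 - ψ/(7/3)): its argument vanishes at ψ = 7/3, a square-root branch point, modulus 7/3.
The radius of convergence is the smallest modulus among the singular points: 5/3.
The branch term is analytic at -5/3 and contributes nothing to the residue; only the rational part matters.
At the order-1 pole -5/3 set g(ψ) = (ψ - (-5/3))*(rational part) = -40*ψ/37 - 1/2.
Simple pole: residue = g(a) at a = -5/3, which is 289/222.
List the singular points by increasing real part (a conjugate pair: the negative imaginary part first).

Radius of convergence at 0: 5/3.
At -5/3: a pole of order 1; residue 289/222.
At 7/3: an algebraic (square-root) branch point.


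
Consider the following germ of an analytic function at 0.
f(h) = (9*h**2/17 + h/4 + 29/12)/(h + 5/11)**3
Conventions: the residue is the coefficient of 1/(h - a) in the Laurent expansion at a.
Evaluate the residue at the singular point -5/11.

The residue is 9/17.

At the order-3 pole -5/11 set g(h) = (h - (-5/11))^3*f(h) = 9*h**2/17 + h/4 + 29/12.
Order-3 pole: residue = g''(a)/2; g''(-5/11) = 18/17, so the residue is 9/17.


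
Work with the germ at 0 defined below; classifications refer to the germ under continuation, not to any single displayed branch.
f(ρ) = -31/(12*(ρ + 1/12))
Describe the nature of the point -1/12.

The point is a pole of order 1.

The denominator factor ρ + 1/12 vanishes at -1/12 and appears to the power 1; the numerator there equals -31/12, nonzero, and no other factor vanishes.
Hence a pole whose order is the multiplicity, 1.


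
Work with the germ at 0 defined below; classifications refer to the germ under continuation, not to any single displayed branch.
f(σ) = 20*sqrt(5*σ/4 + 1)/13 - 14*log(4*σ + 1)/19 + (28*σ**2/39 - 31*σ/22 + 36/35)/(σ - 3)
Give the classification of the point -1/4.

The point is a logarithmic branch point.

The term (-14/19)*log(1 - σ/(-1/4)) has argument 1 - -1/4/(-1/4) = 0 at -1/4: a logarithmic (infinitely-sheeted) branch point; the remaining terms are analytic or single-valued there.


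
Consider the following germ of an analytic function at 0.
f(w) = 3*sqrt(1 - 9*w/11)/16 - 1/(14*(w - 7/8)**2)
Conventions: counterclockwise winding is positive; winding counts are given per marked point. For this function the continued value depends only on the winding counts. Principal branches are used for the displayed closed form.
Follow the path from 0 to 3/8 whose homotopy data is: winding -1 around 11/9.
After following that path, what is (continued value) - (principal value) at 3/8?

The rational part is single-valued and drops out of the difference; each branch term changes only by its own monodromy.
(3/16)*sqrt(1 - w/(11/9)): winding -1 is odd, the square root flips sign, contributing -2*(3/16)*sqrt(1 - (3/8)/(11/9)) = -2*(3/16)*sqrt(61/88) = -(3/352)*sqrt(1342).
Summing the contributions at w = 3/8 gives -(3/352)*sqrt(1342).

Continued minus principal equals -(3/352)*sqrt(1342).


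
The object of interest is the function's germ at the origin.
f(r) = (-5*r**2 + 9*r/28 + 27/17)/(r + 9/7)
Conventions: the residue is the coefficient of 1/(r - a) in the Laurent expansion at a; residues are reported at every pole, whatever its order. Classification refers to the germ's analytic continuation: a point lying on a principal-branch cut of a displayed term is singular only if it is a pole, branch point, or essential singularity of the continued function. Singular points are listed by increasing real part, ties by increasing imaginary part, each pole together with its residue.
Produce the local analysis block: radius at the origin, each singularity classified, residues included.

Radius of convergence at 0: 9/7.
At -9/7: a pole of order 1; residue -3375/476.

Denominator factor (r + 9/7): pole of order 1 at -9/7, modulus 9/7.
The radius of convergence is the smallest modulus among the singular points: 9/7.
At the order-1 pole -9/7 set g(r) = (r - (-9/7))*f(r) = -5*r**2 + 9*r/28 + 27/17.
Simple pole: residue = g(a) at a = -9/7, which is -3375/476.


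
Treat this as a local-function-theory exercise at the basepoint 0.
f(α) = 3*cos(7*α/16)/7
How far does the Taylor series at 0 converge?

The radius of convergence is infinite.

The factor cos(7*α/16) is entire and contributes no finite singular point.
The polynomial part has no poles.
No finite singular points: the Taylor series at 0 converges everywhere.


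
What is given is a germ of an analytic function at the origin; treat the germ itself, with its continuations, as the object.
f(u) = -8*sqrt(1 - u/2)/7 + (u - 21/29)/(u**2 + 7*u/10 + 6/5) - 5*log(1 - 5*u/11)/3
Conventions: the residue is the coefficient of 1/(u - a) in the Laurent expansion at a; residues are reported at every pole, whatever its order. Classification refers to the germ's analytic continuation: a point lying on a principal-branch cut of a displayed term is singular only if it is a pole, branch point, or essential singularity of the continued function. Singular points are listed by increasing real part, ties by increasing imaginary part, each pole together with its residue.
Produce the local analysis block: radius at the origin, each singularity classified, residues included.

Denominator factor (u**2 + 7*u/10 + 6/5): discriminant -431/100, complex-conjugate roots (-7/20) + ((1/20)*sqrt(431))*i and (-7/20) - ((1/20)*sqrt(431))*i; poles of order 1, moduli (1/5)*sqrt(30) and (1/5)*sqrt(30).
Branch term (-5/3)*log(1 - u/(11/5)): its argument vanishes at u = 11/5, a logarithmic branch point, modulus 11/5.
Branch term (-8/7)*sqrt(1 - u/(2)): its argument vanishes at u = 2, a square-root branch point, modulus 2.
The radius of convergence is the smallest modulus among the singular points: (1/5)*sqrt(30).
The branch terms are analytic at (-7/20) - ((1/20)*sqrt(431))*i and contribute nothing to the residue; only the rational part matters.
The factor u**2 + 7*u/10 + 6/5 splits as (u - a)(u - a') with a = (-7/20) - ((1/20)*sqrt(431))*i, a' = (-7/20) + ((1/20)*sqrt(431))*i. At the order-1 pole a set g(u) = (u - a)*(rational part) = [u - 21/29] / (u - a').
Simple pole: residue = g(a) at a = (-7/20) - ((1/20)*sqrt(431))*i, which is (1/2) - ((623/24998)*sqrt(431))*i.
The branch terms are analytic at (-7/20) + ((1/20)*sqrt(431))*i and contribute nothing to the residue; only the rational part matters.
The factor u**2 + 7*u/10 + 6/5 splits as (u - a)(u - a') with a = (-7/20) + ((1/20)*sqrt(431))*i, a' = (-7/20) - ((1/20)*sqrt(431))*i. At the order-1 pole a set g(u) = (u - a)*(rational part) = [u - 21/29] / (u - a').
Simple pole: residue = g(a) at a = (-7/20) + ((1/20)*sqrt(431))*i, which is (1/2) + ((623/24998)*sqrt(431))*i.
List the singular points by increasing real part (a conjugate pair: the negative imaginary part first).

Radius of convergence at 0: (1/5)*sqrt(30).
At (-7/20) - ((1/20)*sqrt(431))*i: a pole of order 1; residue (1/2) - ((623/24998)*sqrt(431))*i.
At (-7/20) + ((1/20)*sqrt(431))*i: a pole of order 1; residue (1/2) + ((623/24998)*sqrt(431))*i.
At 2: an algebraic (square-root) branch point.
At 11/5: a logarithmic branch point.


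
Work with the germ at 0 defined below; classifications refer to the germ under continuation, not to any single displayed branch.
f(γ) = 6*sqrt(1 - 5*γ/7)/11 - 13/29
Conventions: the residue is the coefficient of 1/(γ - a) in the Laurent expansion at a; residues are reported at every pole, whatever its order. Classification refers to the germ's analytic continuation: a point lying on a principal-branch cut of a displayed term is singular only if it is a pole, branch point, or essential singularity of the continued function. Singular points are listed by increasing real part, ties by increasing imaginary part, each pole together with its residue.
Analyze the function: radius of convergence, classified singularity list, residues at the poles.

Radius of convergence at 0: 7/5.
At 7/5: an algebraic (square-root) branch point.

Branch term (6/11)*sqrt(1 - γ/(7/5)): its argument vanishes at γ = 7/5, a square-root branch point, modulus 7/5.
The radius of convergence is the smallest modulus among the singular points: 7/5.


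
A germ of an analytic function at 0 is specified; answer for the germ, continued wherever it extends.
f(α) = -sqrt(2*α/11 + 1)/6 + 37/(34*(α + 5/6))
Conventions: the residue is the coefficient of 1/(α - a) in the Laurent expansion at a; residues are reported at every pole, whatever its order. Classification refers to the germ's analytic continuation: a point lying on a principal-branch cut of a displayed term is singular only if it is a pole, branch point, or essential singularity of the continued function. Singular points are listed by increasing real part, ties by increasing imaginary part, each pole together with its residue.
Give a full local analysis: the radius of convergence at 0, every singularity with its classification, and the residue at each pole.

Radius of convergence at 0: 5/6.
At -11/2: an algebraic (square-root) branch point.
At -5/6: a pole of order 1; residue 37/34.

Denominator factor (α + 5/6): pole of order 1 at -5/6, modulus 5/6.
Branch term (-1/6)*sqrt(1 - α/(-11/2)): its argument vanishes at α = -11/2, a square-root branch point, modulus 11/2.
The radius of convergence is the smallest modulus among the singular points: 5/6.
The branch term is analytic at -5/6 and contributes nothing to the residue; only the rational part matters.
At the order-1 pole -5/6 set g(α) = (α - (-5/6))*(rational part) = 37/34.
Simple pole: residue = g(a) at a = -5/6, which is 37/34.
List the singular points by increasing real part (a conjugate pair: the negative imaginary part first).


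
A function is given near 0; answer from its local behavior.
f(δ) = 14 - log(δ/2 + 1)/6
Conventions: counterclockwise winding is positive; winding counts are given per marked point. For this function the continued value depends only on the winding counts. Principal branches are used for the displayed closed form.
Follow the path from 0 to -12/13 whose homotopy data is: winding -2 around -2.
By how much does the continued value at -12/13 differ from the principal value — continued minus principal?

Continued minus principal equals (2/3)*pi*i.

The rational part is single-valued and drops out of the difference; each branch term changes only by its own monodromy.
(-1/6)*log(1 - δ/(-2)): each positive loop around -2 adds 2*pi*i to the log, so winding -2 contributes (-1/6)*(-2)*2*pi*i = (2/3)*pi*i.
Summing the contributions at δ = -12/13 gives (2/3)*pi*i.


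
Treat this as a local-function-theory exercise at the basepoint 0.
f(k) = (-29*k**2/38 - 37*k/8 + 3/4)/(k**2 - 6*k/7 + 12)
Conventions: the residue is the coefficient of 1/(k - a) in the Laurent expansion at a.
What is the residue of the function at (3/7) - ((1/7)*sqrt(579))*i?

The factor k**2 - 6*k/7 + 12 splits as (k - a)(k - a') with a = (3/7) - ((1/7)*sqrt(579))*i, a' = (3/7) + ((1/7)*sqrt(579))*i. At the order-1 pole a set g(k) = (k - a)*f(k) = [-29*k**2/38 - 37*k/8 + 3/4] / (k - a').
Simple pole: residue = g(a) at a = (3/7) - ((1/7)*sqrt(579))*i, which is (-5617/2128) + ((999/21616)*sqrt(579))*i.

The residue is (-5617/2128) + ((999/21616)*sqrt(579))*i.


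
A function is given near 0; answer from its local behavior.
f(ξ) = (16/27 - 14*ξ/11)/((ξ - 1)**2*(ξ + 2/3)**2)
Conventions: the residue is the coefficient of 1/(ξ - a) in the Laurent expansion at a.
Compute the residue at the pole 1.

The residue is -226/1375.

At the order-2 pole 1 set g(ξ) = (ξ - (1))^2*f(ξ) = (16/27 - 14*ξ/11)/(ξ + 2/3)**2.
Order-2 pole: residue = g'(a); g'(1) = -226/1375, so the residue is -226/1375.


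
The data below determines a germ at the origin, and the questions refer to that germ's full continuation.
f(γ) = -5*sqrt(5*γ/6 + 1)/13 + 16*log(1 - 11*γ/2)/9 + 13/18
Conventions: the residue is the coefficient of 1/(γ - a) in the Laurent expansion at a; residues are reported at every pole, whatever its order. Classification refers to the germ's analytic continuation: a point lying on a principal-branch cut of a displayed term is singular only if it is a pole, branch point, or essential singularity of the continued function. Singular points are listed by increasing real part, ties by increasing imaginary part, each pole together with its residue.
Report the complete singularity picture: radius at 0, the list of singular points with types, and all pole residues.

Radius of convergence at 0: 2/11.
At -6/5: an algebraic (square-root) branch point.
At 2/11: a logarithmic branch point.

Branch term (16/9)*log(1 - γ/(2/11)): its argument vanishes at γ = 2/11, a logarithmic branch point, modulus 2/11.
Branch term (-5/13)*sqrt(1 - γ/(-6/5)): its argument vanishes at γ = -6/5, a square-root branch point, modulus 6/5.
The radius of convergence is the smallest modulus among the singular points: 2/11.
List the singular points by increasing real part (a conjugate pair: the negative imaginary part first).


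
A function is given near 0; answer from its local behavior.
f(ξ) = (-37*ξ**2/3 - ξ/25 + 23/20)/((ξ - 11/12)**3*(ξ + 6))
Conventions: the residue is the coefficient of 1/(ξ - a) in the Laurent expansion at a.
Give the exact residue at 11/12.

The residue is -19120752/14294675.

At the order-3 pole 11/12 set g(ξ) = (ξ - (11/12))^3*f(ξ) = (-37*ξ**2/3 - ξ/25 + 23/20)/(ξ + 6).
Order-3 pole: residue = g''(a)/2; g''(11/12) = -38241504/14294675, so the residue is -19120752/14294675.


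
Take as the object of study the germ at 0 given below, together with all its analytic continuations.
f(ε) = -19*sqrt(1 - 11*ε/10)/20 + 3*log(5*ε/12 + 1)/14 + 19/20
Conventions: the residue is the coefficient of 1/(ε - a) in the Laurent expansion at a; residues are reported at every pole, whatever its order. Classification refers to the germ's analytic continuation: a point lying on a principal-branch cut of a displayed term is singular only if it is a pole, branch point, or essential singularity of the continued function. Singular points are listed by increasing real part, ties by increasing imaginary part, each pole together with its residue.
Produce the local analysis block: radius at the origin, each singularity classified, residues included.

Branch term (-19/20)*sqrt(1 - ε/(10/11)): its argument vanishes at ε = 10/11, a square-root branch point, modulus 10/11.
Branch term (3/14)*log(1 - ε/(-12/5)): its argument vanishes at ε = -12/5, a logarithmic branch point, modulus 12/5.
The radius of convergence is the smallest modulus among the singular points: 10/11.
List the singular points by increasing real part (a conjugate pair: the negative imaginary part first).

Radius of convergence at 0: 10/11.
At -12/5: a logarithmic branch point.
At 10/11: an algebraic (square-root) branch point.


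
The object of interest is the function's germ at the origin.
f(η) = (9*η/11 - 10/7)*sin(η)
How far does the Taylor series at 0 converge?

The radius of convergence is infinite.

The factor sin(η) is entire and contributes no finite singular point.
The polynomial part has no poles.
No finite singular points: the Taylor series at 0 converges everywhere.


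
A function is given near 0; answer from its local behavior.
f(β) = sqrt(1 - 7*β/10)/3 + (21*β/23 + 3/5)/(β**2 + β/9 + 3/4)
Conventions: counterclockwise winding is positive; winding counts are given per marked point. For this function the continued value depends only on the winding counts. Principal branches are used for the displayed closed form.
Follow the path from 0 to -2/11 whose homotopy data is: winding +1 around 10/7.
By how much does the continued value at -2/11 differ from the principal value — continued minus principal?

The rational part is single-valued and drops out of the difference; each branch term changes only by its own monodromy.
(1/3)*sqrt(1 - β/(10/7)): winding +1 is odd, the square root flips sign, contributing -2*(1/3)*sqrt(1 - (-2/11)/(10/7)) = -2*(1/3)*sqrt(62/55) = -(2/165)*sqrt(3410).
Summing the contributions at β = -2/11 gives -(2/165)*sqrt(3410).

Continued minus principal equals -(2/165)*sqrt(3410).


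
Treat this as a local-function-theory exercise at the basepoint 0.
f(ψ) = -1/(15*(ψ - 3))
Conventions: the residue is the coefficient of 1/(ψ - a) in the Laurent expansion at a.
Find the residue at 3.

At the order-1 pole 3 set g(ψ) = (ψ - (3))*f(ψ) = -1/15.
Simple pole: residue = g(a) at a = 3, which is -1/15.

The residue is -1/15.


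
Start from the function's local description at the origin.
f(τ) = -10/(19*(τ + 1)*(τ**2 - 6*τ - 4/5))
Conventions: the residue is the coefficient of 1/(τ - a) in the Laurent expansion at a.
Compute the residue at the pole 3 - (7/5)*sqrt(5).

The factor τ**2 - 6*τ - 4/5 splits as (τ - a)(τ - a') with a = 3 - (7/5)*sqrt(5), a' = 3 + (7/5)*sqrt(5). At the order-1 pole a set g(τ) = (τ - a)*f(τ) = [-10/(19*(τ + 1))] / (τ - a').
Simple pole: residue = g(a) at a = 3 - (7/5)*sqrt(5), which is 25/589 + (100/4123)*sqrt(5).

The residue is 25/589 + (100/4123)*sqrt(5).


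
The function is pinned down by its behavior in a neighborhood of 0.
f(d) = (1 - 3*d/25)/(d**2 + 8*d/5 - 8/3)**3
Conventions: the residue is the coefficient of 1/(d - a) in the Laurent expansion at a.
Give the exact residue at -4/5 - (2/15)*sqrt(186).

The factor d**2 + 8*d/5 - 8/3 splits as (d - a)(d - a') with a = -4/5 - (2/15)*sqrt(186), a' = -4/5 + (2/15)*sqrt(186). At the order-3 pole a set g(d) = (d - a)^3*f(d) = [1 - 3*d/25] / (d - a')^3.
Order-3 pole: residue = g''(a)/2; g''(-4/5 - (2/15)*sqrt(186)) = -(92475/61011968)*sqrt(186), so the residue is -(92475/122023936)*sqrt(186).

The residue is -(92475/122023936)*sqrt(186).


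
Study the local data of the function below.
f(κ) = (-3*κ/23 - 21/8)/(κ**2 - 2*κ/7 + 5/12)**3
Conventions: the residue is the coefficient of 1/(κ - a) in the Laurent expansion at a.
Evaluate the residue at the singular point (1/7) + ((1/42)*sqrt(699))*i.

The residue is ((220735935/1163739004)*sqrt(699))*i.

The factor κ**2 - 2*κ/7 + 5/12 splits as (κ - a)(κ - a') with a = (1/7) + ((1/42)*sqrt(699))*i, a' = (1/7) - ((1/42)*sqrt(699))*i. At the order-3 pole a set g(κ) = (κ - a)^3*f(κ) = [-3*κ/23 - 21/8] / (κ - a')^3.
Order-3 pole: residue = g''(a)/2; g''((1/7) + ((1/42)*sqrt(699))*i) = ((220735935/581869502)*sqrt(699))*i, so the residue is ((220735935/1163739004)*sqrt(699))*i.


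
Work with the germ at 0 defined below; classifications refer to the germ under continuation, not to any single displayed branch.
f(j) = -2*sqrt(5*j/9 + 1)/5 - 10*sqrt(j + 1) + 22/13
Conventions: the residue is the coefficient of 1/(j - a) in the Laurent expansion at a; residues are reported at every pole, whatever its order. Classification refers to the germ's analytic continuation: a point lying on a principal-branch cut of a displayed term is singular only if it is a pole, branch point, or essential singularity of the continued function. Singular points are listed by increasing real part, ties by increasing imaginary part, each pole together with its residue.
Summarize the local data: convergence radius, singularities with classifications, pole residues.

Radius of convergence at 0: 1.
At -9/5: an algebraic (square-root) branch point.
At -1: an algebraic (square-root) branch point.

Branch term (-10)*sqrt(1 - j/(-1)): its argument vanishes at j = -1, a square-root branch point, modulus 1.
Branch term (-2/5)*sqrt(1 - j/(-9/5)): its argument vanishes at j = -9/5, a square-root branch point, modulus 9/5.
The radius of convergence is the smallest modulus among the singular points: 1.
List the singular points by increasing real part (a conjugate pair: the negative imaginary part first).


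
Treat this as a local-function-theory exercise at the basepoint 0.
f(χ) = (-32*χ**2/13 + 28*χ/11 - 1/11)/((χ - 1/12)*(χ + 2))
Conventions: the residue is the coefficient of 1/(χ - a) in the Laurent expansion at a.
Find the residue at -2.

The residue is 25788/3575.

At the order-1 pole -2 set g(χ) = (χ - (-2))*f(χ) = (-32*χ**2/13 + 28*χ/11 - 1/11)/(χ - 1/12).
Simple pole: residue = g(a) at a = -2, which is 25788/3575.


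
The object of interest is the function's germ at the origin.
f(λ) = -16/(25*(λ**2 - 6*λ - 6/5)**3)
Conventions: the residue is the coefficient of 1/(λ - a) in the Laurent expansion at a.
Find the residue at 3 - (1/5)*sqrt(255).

The factor λ**2 - 6*λ - 6/5 splits as (λ - a)(λ - a') with a = 3 - (1/5)*sqrt(255), a' = 3 + (1/5)*sqrt(255). At the order-3 pole a set g(λ) = (λ - a)^3*f(λ) = [-16/25] / (λ - a')^3.
Order-3 pole: residue = g''(a)/2; g''(3 - (1/5)*sqrt(255)) = (2/44217)*sqrt(255), so the residue is (1/44217)*sqrt(255).

The residue is (1/44217)*sqrt(255).


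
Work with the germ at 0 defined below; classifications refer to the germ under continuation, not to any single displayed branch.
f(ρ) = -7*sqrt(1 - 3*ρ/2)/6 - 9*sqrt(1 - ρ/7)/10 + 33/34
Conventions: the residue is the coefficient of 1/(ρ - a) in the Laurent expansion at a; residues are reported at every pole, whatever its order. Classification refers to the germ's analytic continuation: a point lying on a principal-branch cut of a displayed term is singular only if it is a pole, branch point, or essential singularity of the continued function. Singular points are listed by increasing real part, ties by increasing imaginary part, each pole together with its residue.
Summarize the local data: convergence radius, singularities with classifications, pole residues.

Branch term (-7/6)*sqrt(1 - ρ/(2/3)): its argument vanishes at ρ = 2/3, a square-root branch point, modulus 2/3.
Branch term (-9/10)*sqrt(1 - ρ/(7)): its argument vanishes at ρ = 7, a square-root branch point, modulus 7.
The radius of convergence is the smallest modulus among the singular points: 2/3.
List the singular points by increasing real part (a conjugate pair: the negative imaginary part first).

Radius of convergence at 0: 2/3.
At 2/3: an algebraic (square-root) branch point.
At 7: an algebraic (square-root) branch point.


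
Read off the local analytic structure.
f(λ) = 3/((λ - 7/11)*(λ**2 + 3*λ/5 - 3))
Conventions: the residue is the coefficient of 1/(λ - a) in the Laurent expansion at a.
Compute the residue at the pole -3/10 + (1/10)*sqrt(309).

The residue is 1815/2678 + (55/2678)*sqrt(309).

The factor λ**2 + 3*λ/5 - 3 splits as (λ - a)(λ - a') with a = -3/10 + (1/10)*sqrt(309), a' = -3/10 - (1/10)*sqrt(309). At the order-1 pole a set g(λ) = (λ - a)*f(λ) = [3/(λ - 7/11)] / (λ - a').
Simple pole: residue = g(a) at a = -3/10 + (1/10)*sqrt(309), which is 1815/2678 + (55/2678)*sqrt(309).


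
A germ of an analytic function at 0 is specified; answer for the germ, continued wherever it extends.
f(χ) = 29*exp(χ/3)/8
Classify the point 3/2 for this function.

The point is a regular point.

There is no denominator, hence no pole anywhere.
The factor exp(χ/3) is entire.
So the germ continues analytically to 3/2.


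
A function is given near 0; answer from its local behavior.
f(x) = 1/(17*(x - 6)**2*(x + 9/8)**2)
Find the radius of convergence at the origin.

Denominator factor (x - 6)^2: pole of order 2 at 6, modulus 6.
Denominator factor (x + 9/8)^2: pole of order 2 at -9/8, modulus 9/8.
The radius of convergence is the smallest modulus among the singular points: 9/8.

The radius of convergence is 9/8.


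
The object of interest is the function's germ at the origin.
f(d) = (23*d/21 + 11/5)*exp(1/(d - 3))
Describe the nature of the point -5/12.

The point is a regular point.

There is no denominator, hence no pole anywhere.
The essential point of exp(1/(d - (3))) is 3, not -5/12.
So the germ continues analytically to -5/12.


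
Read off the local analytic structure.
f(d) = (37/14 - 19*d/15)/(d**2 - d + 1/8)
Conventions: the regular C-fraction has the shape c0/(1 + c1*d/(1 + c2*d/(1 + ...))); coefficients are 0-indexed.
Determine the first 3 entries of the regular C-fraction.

Taylor coefficients (expand at 0): a_0 = 148/7, a_1 = 16696/105, a_2 = 16544/15.
c0 = a_0 = 148/7. Peel one level at a time: if S = 1 + c*d/S' with S'(0) = 1, then c is the d-coefficient of S and S' = c*d/(S - 1).
S_1 = c0/f = 1 + (-4174/555)*d + (1353916/308025)*d^2 + ...; c1 = -4174/555.
S_2 = c1*d/(S_1 - 1) = 1 + (676958/1158285)*d + ...; c2 = 676958/1158285.

The regular C-fraction coefficients are [148/7, -4174/555, 676958/1158285].
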